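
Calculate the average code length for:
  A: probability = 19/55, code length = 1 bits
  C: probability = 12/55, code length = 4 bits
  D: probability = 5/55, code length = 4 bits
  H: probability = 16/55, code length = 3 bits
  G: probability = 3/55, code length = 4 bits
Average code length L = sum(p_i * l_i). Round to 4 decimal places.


Weighted contributions p_i * l_i:
  A: (19/55) * 1 = 19/55
  C: (12/55) * 4 = 48/55
  D: (5/55) * 4 = 20/55
  H: (16/55) * 3 = 48/55
  G: (3/55) * 4 = 12/55
Sum = (19 + 48 + 20 + 48 + 12)/55 = 147/55

L = 147/55 = 2.6727 bits/symbol


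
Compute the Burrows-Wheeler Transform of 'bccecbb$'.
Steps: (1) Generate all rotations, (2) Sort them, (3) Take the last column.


Rotations (sorted):
  0: $bccecbb -> last char: b
  1: b$bccecb -> last char: b
  2: bb$bccec -> last char: c
  3: bccecbb$ -> last char: $
  4: cbb$bcce -> last char: e
  5: ccecbb$b -> last char: b
  6: cecbb$bc -> last char: c
  7: ecbb$bcc -> last char: c


BWT = bbc$ebcc


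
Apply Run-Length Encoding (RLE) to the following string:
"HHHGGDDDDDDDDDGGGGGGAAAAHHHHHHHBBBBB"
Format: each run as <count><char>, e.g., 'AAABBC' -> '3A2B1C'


Scanning runs left to right:
  i=0: run of 'H' x 3 -> '3H'
  i=3: run of 'G' x 2 -> '2G'
  i=5: run of 'D' x 9 -> '9D'
  i=14: run of 'G' x 6 -> '6G'
  i=20: run of 'A' x 4 -> '4A'
  i=24: run of 'H' x 7 -> '7H'
  i=31: run of 'B' x 5 -> '5B'

RLE = 3H2G9D6G4A7H5B


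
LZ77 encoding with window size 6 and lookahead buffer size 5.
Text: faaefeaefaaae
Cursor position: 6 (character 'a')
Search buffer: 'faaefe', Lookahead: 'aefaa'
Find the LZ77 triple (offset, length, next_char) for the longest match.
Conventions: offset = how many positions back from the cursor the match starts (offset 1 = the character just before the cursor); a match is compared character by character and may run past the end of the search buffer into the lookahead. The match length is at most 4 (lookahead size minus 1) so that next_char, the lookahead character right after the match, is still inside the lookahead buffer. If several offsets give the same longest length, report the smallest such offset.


Try each offset into the search buffer:
  offset=1 (pos 5, char 'e'): match length 0
  offset=2 (pos 4, char 'f'): match length 0
  offset=3 (pos 3, char 'e'): match length 0
  offset=4 (pos 2, char 'a'): match length 3
  offset=5 (pos 1, char 'a'): match length 1
  offset=6 (pos 0, char 'f'): match length 0
Longest match has length 3 at offset 4.
next_char = character at position 6 + 3 = 9 -> 'a'

Best match: offset=4, length=3 (matching 'aef' starting at position 2)
LZ77 triple: (4, 3, 'a')


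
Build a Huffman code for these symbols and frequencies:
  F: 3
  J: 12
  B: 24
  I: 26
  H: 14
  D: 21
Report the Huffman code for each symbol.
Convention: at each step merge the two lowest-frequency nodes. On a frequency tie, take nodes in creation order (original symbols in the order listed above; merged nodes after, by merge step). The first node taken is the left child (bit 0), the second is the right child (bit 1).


Huffman tree construction:
Step 1: Merge F(3) + J(12) = 15
Step 2: Merge H(14) + (F+J)(15) = 29
Step 3: Merge D(21) + B(24) = 45
Step 4: Merge I(26) + (H+(F+J))(29) = 55
Step 5: Merge (D+B)(45) + (I+(H+(F+J)))(55) = 100
Read each symbol's code off the tree from the root (left child = 0, right child = 1).

Codes:
  F: 1110 (length 4)
  J: 1111 (length 4)
  B: 01 (length 2)
  I: 10 (length 2)
  H: 110 (length 3)
  D: 00 (length 2)
Average code length: 244/100 = 2.4400 bits/symbol


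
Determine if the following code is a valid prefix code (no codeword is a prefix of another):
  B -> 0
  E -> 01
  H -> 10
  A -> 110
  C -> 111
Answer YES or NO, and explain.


Checking each pair (does one codeword prefix another?):
  B='0' vs E='01': prefix -- VIOLATION

NO -- this is NOT a valid prefix code. B (0) is a prefix of E (01).


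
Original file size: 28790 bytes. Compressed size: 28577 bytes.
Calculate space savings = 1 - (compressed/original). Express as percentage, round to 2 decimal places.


ratio = compressed/original = 28577/28790 = 0.992602
savings = 1 - ratio = 1 - 0.992602 = 0.007398
as a percentage: 0.007398 * 100 = 0.74%

Space savings = 1 - 28577/28790 = 0.74%


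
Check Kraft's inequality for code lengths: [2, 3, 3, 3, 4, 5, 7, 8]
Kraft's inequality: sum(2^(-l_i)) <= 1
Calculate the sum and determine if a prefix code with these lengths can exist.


Sum = 2^(-2) + 2^(-3) + 2^(-3) + 2^(-3) + 2^(-4) + 2^(-5) + 2^(-7) + 2^(-8)
    = 0.25 + 0.125 + 0.125 + 0.125 + 0.0625 + 0.03125 + 0.0078125 + 0.00390625
    = 187/256 = 0.73046875
Since 0.73046875 <= 1, Kraft's inequality IS satisfied.
A prefix code with these lengths CAN exist.

Kraft sum = 0.73046875. Satisfied.


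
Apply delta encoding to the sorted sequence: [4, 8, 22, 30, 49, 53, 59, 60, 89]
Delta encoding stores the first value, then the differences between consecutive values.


First value: 4
Deltas:
  8 - 4 = 4
  22 - 8 = 14
  30 - 22 = 8
  49 - 30 = 19
  53 - 49 = 4
  59 - 53 = 6
  60 - 59 = 1
  89 - 60 = 29


Delta encoded: [4, 4, 14, 8, 19, 4, 6, 1, 29]


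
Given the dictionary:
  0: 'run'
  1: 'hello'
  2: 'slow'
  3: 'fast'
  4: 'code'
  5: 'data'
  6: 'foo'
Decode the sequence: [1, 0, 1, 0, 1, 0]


Look up each index in the dictionary:
  1 -> 'hello'
  0 -> 'run'
  1 -> 'hello'
  0 -> 'run'
  1 -> 'hello'
  0 -> 'run'

Decoded: "hello run hello run hello run"


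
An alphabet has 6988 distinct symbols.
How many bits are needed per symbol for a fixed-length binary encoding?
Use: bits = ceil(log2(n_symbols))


log2(6988) = 12.7707
Bracket: 2^12 = 4096 < 6988 <= 2^13 = 8192
So ceil(log2(6988)) = 13

bits = ceil(log2(6988)) = ceil(12.7707) = 13 bits


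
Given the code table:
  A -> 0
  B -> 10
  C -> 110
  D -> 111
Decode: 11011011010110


Decoding:
110 -> C
110 -> C
110 -> C
10 -> B
110 -> C


Result: CCCBC


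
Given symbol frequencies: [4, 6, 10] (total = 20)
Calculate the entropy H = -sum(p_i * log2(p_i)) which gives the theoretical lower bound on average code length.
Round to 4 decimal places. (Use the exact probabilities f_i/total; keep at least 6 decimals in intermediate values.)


Per-symbol terms -p_i * log2(p_i) with p_i = f_i/20:
  p = 4/20 = 0.200000: log2(p) = -2.321928, -p*log2(p) = 0.464386
  p = 6/20 = 0.300000: log2(p) = -1.736966, -p*log2(p) = 0.521090
  p = 10/20 = 0.500000: log2(p) = -1.000000, -p*log2(p) = 0.500000
H = 0.464386 + 0.521090 + 0.500000 = 1.485476

H = 1.4855 bits/symbol


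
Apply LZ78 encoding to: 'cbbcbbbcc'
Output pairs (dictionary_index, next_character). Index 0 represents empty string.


LZ78 encoding steps:
Dictionary: {0: ''}
Step 1: w='' (idx 0), next='c' -> output (0, 'c'), add 'c' as idx 1
Step 2: w='' (idx 0), next='b' -> output (0, 'b'), add 'b' as idx 2
Step 3: w='b' (idx 2), next='c' -> output (2, 'c'), add 'bc' as idx 3
Step 4: w='b' (idx 2), next='b' -> output (2, 'b'), add 'bb' as idx 4
Step 5: w='bc' (idx 3), next='c' -> output (3, 'c'), add 'bcc' as idx 5


Encoded: [(0, 'c'), (0, 'b'), (2, 'c'), (2, 'b'), (3, 'c')]


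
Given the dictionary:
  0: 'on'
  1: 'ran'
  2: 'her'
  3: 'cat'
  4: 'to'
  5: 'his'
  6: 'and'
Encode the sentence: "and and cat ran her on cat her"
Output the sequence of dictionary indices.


Look up each word in the dictionary:
  'and' -> 6
  'and' -> 6
  'cat' -> 3
  'ran' -> 1
  'her' -> 2
  'on' -> 0
  'cat' -> 3
  'her' -> 2

Encoded: [6, 6, 3, 1, 2, 0, 3, 2]


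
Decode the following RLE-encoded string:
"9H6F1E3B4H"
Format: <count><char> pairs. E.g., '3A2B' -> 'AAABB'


Expanding each <count><char> pair:
  9H -> 'HHHHHHHHH'
  6F -> 'FFFFFF'
  1E -> 'E'
  3B -> 'BBB'
  4H -> 'HHHH'

Decoded = HHHHHHHHHFFFFFFEBBBHHHH


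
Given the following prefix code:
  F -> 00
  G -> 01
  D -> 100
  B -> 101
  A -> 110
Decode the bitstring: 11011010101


Decoding step by step:
Bits 110 -> A
Bits 110 -> A
Bits 101 -> B
Bits 01 -> G


Decoded message: AABG


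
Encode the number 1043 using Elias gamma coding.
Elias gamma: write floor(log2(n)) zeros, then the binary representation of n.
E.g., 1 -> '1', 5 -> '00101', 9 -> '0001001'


num_bits = floor(log2(1043)) + 1 = 11
leading_zeros = num_bits - 1 = 10
binary(1043) = 10000010011

Elias gamma(1043) = '0000000000' + '10000010011' = 000000000010000010011 (21 bits)


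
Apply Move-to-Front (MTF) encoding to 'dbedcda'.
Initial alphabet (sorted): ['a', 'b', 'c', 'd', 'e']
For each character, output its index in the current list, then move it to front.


MTF encoding:
'd': index 3 in ['a', 'b', 'c', 'd', 'e'] -> ['d', 'a', 'b', 'c', 'e']
'b': index 2 in ['d', 'a', 'b', 'c', 'e'] -> ['b', 'd', 'a', 'c', 'e']
'e': index 4 in ['b', 'd', 'a', 'c', 'e'] -> ['e', 'b', 'd', 'a', 'c']
'd': index 2 in ['e', 'b', 'd', 'a', 'c'] -> ['d', 'e', 'b', 'a', 'c']
'c': index 4 in ['d', 'e', 'b', 'a', 'c'] -> ['c', 'd', 'e', 'b', 'a']
'd': index 1 in ['c', 'd', 'e', 'b', 'a'] -> ['d', 'c', 'e', 'b', 'a']
'a': index 4 in ['d', 'c', 'e', 'b', 'a'] -> ['a', 'd', 'c', 'e', 'b']


Output: [3, 2, 4, 2, 4, 1, 4]


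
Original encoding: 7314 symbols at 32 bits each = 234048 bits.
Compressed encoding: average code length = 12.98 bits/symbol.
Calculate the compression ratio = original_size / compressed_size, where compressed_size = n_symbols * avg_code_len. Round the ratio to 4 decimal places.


original_size = n_symbols * orig_bits = 7314 * 32 = 234048 bits
compressed_size = n_symbols * avg_code_len = 7314 * 12.98 = 94935.72 bits
ratio = original_size / compressed_size = 234048 / 94935.72 = 2.4653

Compression ratio = 2.4653


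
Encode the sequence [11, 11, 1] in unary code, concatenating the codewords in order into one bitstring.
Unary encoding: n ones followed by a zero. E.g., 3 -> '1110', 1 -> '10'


Encode each number as n ones followed by a terminating 0:
  11 -> 111111111110 (12 bits)
  11 -> 111111111110 (12 bits)
  1 -> 10 (2 bits)
Total length = 12 + 12 + 2 = 26 bits.

Unary([11, 11, 1]) = 11111111111011111111111010 (26 bits)


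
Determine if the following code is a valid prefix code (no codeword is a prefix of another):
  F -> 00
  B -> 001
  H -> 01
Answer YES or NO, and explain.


Checking each pair (does one codeword prefix another?):
  F='00' vs B='001': prefix -- VIOLATION

NO -- this is NOT a valid prefix code. F (00) is a prefix of B (001).


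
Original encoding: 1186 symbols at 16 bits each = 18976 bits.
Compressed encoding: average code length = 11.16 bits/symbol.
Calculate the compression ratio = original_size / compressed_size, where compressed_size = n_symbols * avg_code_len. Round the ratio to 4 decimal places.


original_size = n_symbols * orig_bits = 1186 * 16 = 18976 bits
compressed_size = n_symbols * avg_code_len = 1186 * 11.16 = 13235.76 bits
ratio = original_size / compressed_size = 18976 / 13235.76 = 1.4337

Compression ratio = 1.4337


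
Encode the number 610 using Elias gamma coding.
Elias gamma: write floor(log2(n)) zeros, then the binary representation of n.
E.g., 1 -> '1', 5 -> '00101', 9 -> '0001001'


num_bits = floor(log2(610)) + 1 = 10
leading_zeros = num_bits - 1 = 9
binary(610) = 1001100010

Elias gamma(610) = '000000000' + '1001100010' = 0000000001001100010 (19 bits)


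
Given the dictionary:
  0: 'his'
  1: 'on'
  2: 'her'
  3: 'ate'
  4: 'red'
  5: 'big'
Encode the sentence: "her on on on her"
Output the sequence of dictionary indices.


Look up each word in the dictionary:
  'her' -> 2
  'on' -> 1
  'on' -> 1
  'on' -> 1
  'her' -> 2

Encoded: [2, 1, 1, 1, 2]


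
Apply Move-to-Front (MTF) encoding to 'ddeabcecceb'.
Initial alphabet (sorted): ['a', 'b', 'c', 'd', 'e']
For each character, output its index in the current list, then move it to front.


MTF encoding:
'd': index 3 in ['a', 'b', 'c', 'd', 'e'] -> ['d', 'a', 'b', 'c', 'e']
'd': index 0 in ['d', 'a', 'b', 'c', 'e'] -> ['d', 'a', 'b', 'c', 'e']
'e': index 4 in ['d', 'a', 'b', 'c', 'e'] -> ['e', 'd', 'a', 'b', 'c']
'a': index 2 in ['e', 'd', 'a', 'b', 'c'] -> ['a', 'e', 'd', 'b', 'c']
'b': index 3 in ['a', 'e', 'd', 'b', 'c'] -> ['b', 'a', 'e', 'd', 'c']
'c': index 4 in ['b', 'a', 'e', 'd', 'c'] -> ['c', 'b', 'a', 'e', 'd']
'e': index 3 in ['c', 'b', 'a', 'e', 'd'] -> ['e', 'c', 'b', 'a', 'd']
'c': index 1 in ['e', 'c', 'b', 'a', 'd'] -> ['c', 'e', 'b', 'a', 'd']
'c': index 0 in ['c', 'e', 'b', 'a', 'd'] -> ['c', 'e', 'b', 'a', 'd']
'e': index 1 in ['c', 'e', 'b', 'a', 'd'] -> ['e', 'c', 'b', 'a', 'd']
'b': index 2 in ['e', 'c', 'b', 'a', 'd'] -> ['b', 'e', 'c', 'a', 'd']


Output: [3, 0, 4, 2, 3, 4, 3, 1, 0, 1, 2]


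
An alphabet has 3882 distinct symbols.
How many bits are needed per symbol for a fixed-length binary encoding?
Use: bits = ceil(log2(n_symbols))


log2(3882) = 11.9226
Bracket: 2^11 = 2048 < 3882 <= 2^12 = 4096
So ceil(log2(3882)) = 12

bits = ceil(log2(3882)) = ceil(11.9226) = 12 bits


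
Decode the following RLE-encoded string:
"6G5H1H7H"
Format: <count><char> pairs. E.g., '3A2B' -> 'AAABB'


Expanding each <count><char> pair:
  6G -> 'GGGGGG'
  5H -> 'HHHHH'
  1H -> 'H'
  7H -> 'HHHHHHH'

Decoded = GGGGGGHHHHHHHHHHHHH


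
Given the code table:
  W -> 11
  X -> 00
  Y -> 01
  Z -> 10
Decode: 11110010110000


Decoding:
11 -> W
11 -> W
00 -> X
10 -> Z
11 -> W
00 -> X
00 -> X


Result: WWXZWXX


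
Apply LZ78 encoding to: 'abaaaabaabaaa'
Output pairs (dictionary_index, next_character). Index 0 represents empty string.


LZ78 encoding steps:
Dictionary: {0: ''}
Step 1: w='' (idx 0), next='a' -> output (0, 'a'), add 'a' as idx 1
Step 2: w='' (idx 0), next='b' -> output (0, 'b'), add 'b' as idx 2
Step 3: w='a' (idx 1), next='a' -> output (1, 'a'), add 'aa' as idx 3
Step 4: w='aa' (idx 3), next='b' -> output (3, 'b'), add 'aab' as idx 4
Step 5: w='aab' (idx 4), next='a' -> output (4, 'a'), add 'aaba' as idx 5
Step 6: w='aa' (idx 3), end of input -> output (3, '')


Encoded: [(0, 'a'), (0, 'b'), (1, 'a'), (3, 'b'), (4, 'a'), (3, '')]


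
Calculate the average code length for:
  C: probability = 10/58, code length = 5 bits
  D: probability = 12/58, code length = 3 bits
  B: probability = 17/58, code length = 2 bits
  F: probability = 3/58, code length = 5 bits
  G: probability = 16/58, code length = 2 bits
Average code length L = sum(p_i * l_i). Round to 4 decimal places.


Weighted contributions p_i * l_i:
  C: (10/58) * 5 = 50/58
  D: (12/58) * 3 = 36/58
  B: (17/58) * 2 = 34/58
  F: (3/58) * 5 = 15/58
  G: (16/58) * 2 = 32/58
Sum = (50 + 36 + 34 + 15 + 32)/58 = 167/58

L = 167/58 = 2.8793 bits/symbol


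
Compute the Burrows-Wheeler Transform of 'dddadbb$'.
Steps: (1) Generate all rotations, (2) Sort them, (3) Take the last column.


Rotations (sorted):
  0: $dddadbb -> last char: b
  1: adbb$ddd -> last char: d
  2: b$dddadb -> last char: b
  3: bb$dddad -> last char: d
  4: dadbb$dd -> last char: d
  5: dbb$ddda -> last char: a
  6: ddadbb$d -> last char: d
  7: dddadbb$ -> last char: $


BWT = bdbddad$


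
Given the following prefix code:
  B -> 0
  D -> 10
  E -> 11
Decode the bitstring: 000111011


Decoding step by step:
Bits 0 -> B
Bits 0 -> B
Bits 0 -> B
Bits 11 -> E
Bits 10 -> D
Bits 11 -> E


Decoded message: BBBEDE


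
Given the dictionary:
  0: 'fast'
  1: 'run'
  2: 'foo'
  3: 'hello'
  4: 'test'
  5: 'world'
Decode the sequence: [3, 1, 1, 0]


Look up each index in the dictionary:
  3 -> 'hello'
  1 -> 'run'
  1 -> 'run'
  0 -> 'fast'

Decoded: "hello run run fast"


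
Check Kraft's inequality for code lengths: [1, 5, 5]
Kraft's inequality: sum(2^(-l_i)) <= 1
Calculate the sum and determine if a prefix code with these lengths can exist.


Sum = 2^(-1) + 2^(-5) + 2^(-5)
    = 0.5 + 0.03125 + 0.03125
    = 18/32 = 0.5625
Since 0.5625 <= 1, Kraft's inequality IS satisfied.
A prefix code with these lengths CAN exist.

Kraft sum = 0.5625. Satisfied.


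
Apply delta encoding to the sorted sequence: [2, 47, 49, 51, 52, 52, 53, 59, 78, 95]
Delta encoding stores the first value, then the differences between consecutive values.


First value: 2
Deltas:
  47 - 2 = 45
  49 - 47 = 2
  51 - 49 = 2
  52 - 51 = 1
  52 - 52 = 0
  53 - 52 = 1
  59 - 53 = 6
  78 - 59 = 19
  95 - 78 = 17


Delta encoded: [2, 45, 2, 2, 1, 0, 1, 6, 19, 17]


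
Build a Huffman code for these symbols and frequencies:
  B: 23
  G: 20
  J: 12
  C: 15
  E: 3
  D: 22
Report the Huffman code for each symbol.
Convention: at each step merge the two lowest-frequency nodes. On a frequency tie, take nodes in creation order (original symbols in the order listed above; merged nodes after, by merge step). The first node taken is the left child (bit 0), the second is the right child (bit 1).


Huffman tree construction:
Step 1: Merge E(3) + J(12) = 15
Step 2: Merge C(15) + (E+J)(15) = 30
Step 3: Merge G(20) + D(22) = 42
Step 4: Merge B(23) + (C+(E+J))(30) = 53
Step 5: Merge (G+D)(42) + (B+(C+(E+J)))(53) = 95
Read each symbol's code off the tree from the root (left child = 0, right child = 1).

Codes:
  B: 10 (length 2)
  G: 00 (length 2)
  J: 1111 (length 4)
  C: 110 (length 3)
  E: 1110 (length 4)
  D: 01 (length 2)
Average code length: 235/95 = 2.4737 bits/symbol


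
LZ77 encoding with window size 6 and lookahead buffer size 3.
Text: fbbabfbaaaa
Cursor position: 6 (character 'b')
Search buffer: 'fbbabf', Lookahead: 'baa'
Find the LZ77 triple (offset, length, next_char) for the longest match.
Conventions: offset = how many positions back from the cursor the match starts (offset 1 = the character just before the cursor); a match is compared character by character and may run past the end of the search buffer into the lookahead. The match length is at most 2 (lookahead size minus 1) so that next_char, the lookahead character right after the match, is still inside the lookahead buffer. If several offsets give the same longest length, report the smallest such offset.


Try each offset into the search buffer:
  offset=1 (pos 5, char 'f'): match length 0
  offset=2 (pos 4, char 'b'): match length 1
  offset=3 (pos 3, char 'a'): match length 0
  offset=4 (pos 2, char 'b'): match length 2
  offset=5 (pos 1, char 'b'): match length 1
  offset=6 (pos 0, char 'f'): match length 0
Longest match has length 2 at offset 4.
next_char = character at position 6 + 2 = 8 -> 'a'

Best match: offset=4, length=2 (matching 'ba' starting at position 2)
LZ77 triple: (4, 2, 'a')


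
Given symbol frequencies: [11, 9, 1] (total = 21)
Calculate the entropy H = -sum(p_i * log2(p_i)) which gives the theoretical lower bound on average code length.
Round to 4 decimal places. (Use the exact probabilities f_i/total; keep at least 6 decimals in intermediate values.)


Per-symbol terms -p_i * log2(p_i) with p_i = f_i/21:
  p = 11/21 = 0.523810: log2(p) = -0.932886, -p*log2(p) = 0.488654
  p = 9/21 = 0.428571: log2(p) = -1.222392, -p*log2(p) = 0.523882
  p = 1/21 = 0.047619: log2(p) = -4.392317, -p*log2(p) = 0.209158
H = 0.488654 + 0.523882 + 0.209158 = 1.221694

H = 1.2217 bits/symbol


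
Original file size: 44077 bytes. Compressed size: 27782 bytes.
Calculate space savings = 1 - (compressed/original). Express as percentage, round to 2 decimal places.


ratio = compressed/original = 27782/44077 = 0.630306
savings = 1 - ratio = 1 - 0.630306 = 0.369694
as a percentage: 0.369694 * 100 = 36.97%

Space savings = 1 - 27782/44077 = 36.97%


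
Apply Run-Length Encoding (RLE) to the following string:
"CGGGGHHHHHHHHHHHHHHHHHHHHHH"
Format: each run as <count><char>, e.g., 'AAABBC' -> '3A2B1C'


Scanning runs left to right:
  i=0: run of 'C' x 1 -> '1C'
  i=1: run of 'G' x 4 -> '4G'
  i=5: run of 'H' x 22 -> '22H'

RLE = 1C4G22H


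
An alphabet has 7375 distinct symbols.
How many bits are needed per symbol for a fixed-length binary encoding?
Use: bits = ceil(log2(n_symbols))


log2(7375) = 12.8484
Bracket: 2^12 = 4096 < 7375 <= 2^13 = 8192
So ceil(log2(7375)) = 13

bits = ceil(log2(7375)) = ceil(12.8484) = 13 bits


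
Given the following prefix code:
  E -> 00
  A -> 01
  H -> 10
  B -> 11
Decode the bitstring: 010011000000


Decoding step by step:
Bits 01 -> A
Bits 00 -> E
Bits 11 -> B
Bits 00 -> E
Bits 00 -> E
Bits 00 -> E


Decoded message: AEBEEE


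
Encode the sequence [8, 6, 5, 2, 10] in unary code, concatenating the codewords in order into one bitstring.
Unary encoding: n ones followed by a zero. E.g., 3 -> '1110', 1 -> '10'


Encode each number as n ones followed by a terminating 0:
  8 -> 111111110 (9 bits)
  6 -> 1111110 (7 bits)
  5 -> 111110 (6 bits)
  2 -> 110 (3 bits)
  10 -> 11111111110 (11 bits)
Total length = 9 + 7 + 6 + 3 + 11 = 36 bits.

Unary([8, 6, 5, 2, 10]) = 111111110111111011111011011111111110 (36 bits)


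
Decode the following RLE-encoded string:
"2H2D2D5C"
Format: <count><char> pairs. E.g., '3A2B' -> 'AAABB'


Expanding each <count><char> pair:
  2H -> 'HH'
  2D -> 'DD'
  2D -> 'DD'
  5C -> 'CCCCC'

Decoded = HHDDDDCCCCC


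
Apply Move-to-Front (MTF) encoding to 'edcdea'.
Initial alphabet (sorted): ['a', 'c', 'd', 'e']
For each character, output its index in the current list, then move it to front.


MTF encoding:
'e': index 3 in ['a', 'c', 'd', 'e'] -> ['e', 'a', 'c', 'd']
'd': index 3 in ['e', 'a', 'c', 'd'] -> ['d', 'e', 'a', 'c']
'c': index 3 in ['d', 'e', 'a', 'c'] -> ['c', 'd', 'e', 'a']
'd': index 1 in ['c', 'd', 'e', 'a'] -> ['d', 'c', 'e', 'a']
'e': index 2 in ['d', 'c', 'e', 'a'] -> ['e', 'd', 'c', 'a']
'a': index 3 in ['e', 'd', 'c', 'a'] -> ['a', 'e', 'd', 'c']


Output: [3, 3, 3, 1, 2, 3]


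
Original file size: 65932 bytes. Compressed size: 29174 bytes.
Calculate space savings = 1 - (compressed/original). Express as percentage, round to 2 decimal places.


ratio = compressed/original = 29174/65932 = 0.442486
savings = 1 - ratio = 1 - 0.442486 = 0.557514
as a percentage: 0.557514 * 100 = 55.75%

Space savings = 1 - 29174/65932 = 55.75%


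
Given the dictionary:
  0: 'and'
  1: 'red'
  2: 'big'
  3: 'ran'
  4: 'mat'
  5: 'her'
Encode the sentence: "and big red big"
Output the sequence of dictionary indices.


Look up each word in the dictionary:
  'and' -> 0
  'big' -> 2
  'red' -> 1
  'big' -> 2

Encoded: [0, 2, 1, 2]


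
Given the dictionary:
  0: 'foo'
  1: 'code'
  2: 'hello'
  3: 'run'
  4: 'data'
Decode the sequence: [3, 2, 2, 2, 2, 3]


Look up each index in the dictionary:
  3 -> 'run'
  2 -> 'hello'
  2 -> 'hello'
  2 -> 'hello'
  2 -> 'hello'
  3 -> 'run'

Decoded: "run hello hello hello hello run"


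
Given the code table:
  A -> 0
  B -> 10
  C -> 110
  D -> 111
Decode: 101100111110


Decoding:
10 -> B
110 -> C
0 -> A
111 -> D
110 -> C


Result: BCADC


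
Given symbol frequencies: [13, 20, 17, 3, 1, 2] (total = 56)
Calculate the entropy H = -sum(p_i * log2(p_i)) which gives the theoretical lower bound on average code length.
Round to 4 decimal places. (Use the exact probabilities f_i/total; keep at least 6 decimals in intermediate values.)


Per-symbol terms -p_i * log2(p_i) with p_i = f_i/56:
  p = 13/56 = 0.232143: log2(p) = -2.106915, -p*log2(p) = 0.489105
  p = 20/56 = 0.357143: log2(p) = -1.485427, -p*log2(p) = 0.530510
  p = 17/56 = 0.303571: log2(p) = -1.719892, -p*log2(p) = 0.522110
  p = 3/56 = 0.053571: log2(p) = -4.222392, -p*log2(p) = 0.226200
  p = 1/56 = 0.017857: log2(p) = -5.807355, -p*log2(p) = 0.103703
  p = 2/56 = 0.035714: log2(p) = -4.807355, -p*log2(p) = 0.171691
H = 0.489105 + 0.530510 + 0.522110 + 0.226200 + 0.103703 + 0.171691 = 2.043319

H = 2.0433 bits/symbol


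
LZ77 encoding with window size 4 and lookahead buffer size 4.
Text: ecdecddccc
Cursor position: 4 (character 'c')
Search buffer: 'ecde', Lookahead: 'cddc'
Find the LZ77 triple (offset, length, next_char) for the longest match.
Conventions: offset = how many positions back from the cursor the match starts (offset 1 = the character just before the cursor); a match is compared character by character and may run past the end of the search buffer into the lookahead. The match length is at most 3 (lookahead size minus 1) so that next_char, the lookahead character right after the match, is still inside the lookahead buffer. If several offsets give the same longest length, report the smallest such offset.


Try each offset into the search buffer:
  offset=1 (pos 3, char 'e'): match length 0
  offset=2 (pos 2, char 'd'): match length 0
  offset=3 (pos 1, char 'c'): match length 2
  offset=4 (pos 0, char 'e'): match length 0
Longest match has length 2 at offset 3.
next_char = character at position 4 + 2 = 6 -> 'd'

Best match: offset=3, length=2 (matching 'cd' starting at position 1)
LZ77 triple: (3, 2, 'd')


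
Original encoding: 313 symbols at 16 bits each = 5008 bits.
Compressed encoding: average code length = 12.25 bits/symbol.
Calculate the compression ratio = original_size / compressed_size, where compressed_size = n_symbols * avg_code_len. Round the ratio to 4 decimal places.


original_size = n_symbols * orig_bits = 313 * 16 = 5008 bits
compressed_size = n_symbols * avg_code_len = 313 * 12.25 = 3834.25 bits
ratio = original_size / compressed_size = 5008 / 3834.25 = 1.3061

Compression ratio = 1.3061


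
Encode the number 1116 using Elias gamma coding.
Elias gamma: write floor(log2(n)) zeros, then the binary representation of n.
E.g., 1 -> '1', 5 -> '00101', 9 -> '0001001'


num_bits = floor(log2(1116)) + 1 = 11
leading_zeros = num_bits - 1 = 10
binary(1116) = 10001011100

Elias gamma(1116) = '0000000000' + '10001011100' = 000000000010001011100 (21 bits)


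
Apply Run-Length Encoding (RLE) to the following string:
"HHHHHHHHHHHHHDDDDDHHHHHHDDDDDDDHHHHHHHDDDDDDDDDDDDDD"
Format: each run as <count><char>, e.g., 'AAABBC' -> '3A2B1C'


Scanning runs left to right:
  i=0: run of 'H' x 13 -> '13H'
  i=13: run of 'D' x 5 -> '5D'
  i=18: run of 'H' x 6 -> '6H'
  i=24: run of 'D' x 7 -> '7D'
  i=31: run of 'H' x 7 -> '7H'
  i=38: run of 'D' x 14 -> '14D'

RLE = 13H5D6H7D7H14D


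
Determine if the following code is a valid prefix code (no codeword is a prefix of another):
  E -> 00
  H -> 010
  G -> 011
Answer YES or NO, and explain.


Checking each pair (does one codeword prefix another?):
  E='00' vs H='010': no prefix
  E='00' vs G='011': no prefix
  H='010' vs E='00': no prefix
  H='010' vs G='011': no prefix
  G='011' vs E='00': no prefix
  G='011' vs H='010': no prefix
No violation found over all pairs.

YES -- this is a valid prefix code. No codeword is a prefix of any other codeword.


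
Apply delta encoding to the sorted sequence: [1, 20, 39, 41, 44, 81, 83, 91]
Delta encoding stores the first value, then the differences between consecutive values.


First value: 1
Deltas:
  20 - 1 = 19
  39 - 20 = 19
  41 - 39 = 2
  44 - 41 = 3
  81 - 44 = 37
  83 - 81 = 2
  91 - 83 = 8


Delta encoded: [1, 19, 19, 2, 3, 37, 2, 8]


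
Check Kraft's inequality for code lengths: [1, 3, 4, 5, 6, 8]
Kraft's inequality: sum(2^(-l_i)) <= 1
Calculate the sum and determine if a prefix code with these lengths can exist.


Sum = 2^(-1) + 2^(-3) + 2^(-4) + 2^(-5) + 2^(-6) + 2^(-8)
    = 0.5 + 0.125 + 0.0625 + 0.03125 + 0.015625 + 0.00390625
    = 189/256 = 0.73828125
Since 0.73828125 <= 1, Kraft's inequality IS satisfied.
A prefix code with these lengths CAN exist.

Kraft sum = 0.73828125. Satisfied.


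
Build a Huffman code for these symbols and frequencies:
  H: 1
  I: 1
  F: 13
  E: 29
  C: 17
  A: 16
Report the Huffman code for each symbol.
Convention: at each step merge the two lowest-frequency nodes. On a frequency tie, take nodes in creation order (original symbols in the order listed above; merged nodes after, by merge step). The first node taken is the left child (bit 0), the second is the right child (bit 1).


Huffman tree construction:
Step 1: Merge H(1) + I(1) = 2
Step 2: Merge (H+I)(2) + F(13) = 15
Step 3: Merge ((H+I)+F)(15) + A(16) = 31
Step 4: Merge C(17) + E(29) = 46
Step 5: Merge (((H+I)+F)+A)(31) + (C+E)(46) = 77
Read each symbol's code off the tree from the root (left child = 0, right child = 1).

Codes:
  H: 0000 (length 4)
  I: 0001 (length 4)
  F: 001 (length 3)
  E: 11 (length 2)
  C: 10 (length 2)
  A: 01 (length 2)
Average code length: 171/77 = 2.2208 bits/symbol


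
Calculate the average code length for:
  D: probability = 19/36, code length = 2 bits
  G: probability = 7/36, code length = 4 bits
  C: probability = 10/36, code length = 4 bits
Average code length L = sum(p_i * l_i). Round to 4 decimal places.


Weighted contributions p_i * l_i:
  D: (19/36) * 2 = 38/36
  G: (7/36) * 4 = 28/36
  C: (10/36) * 4 = 40/36
Sum = (38 + 28 + 40)/36 = 106/36

L = 106/36 = 2.9444 bits/symbol


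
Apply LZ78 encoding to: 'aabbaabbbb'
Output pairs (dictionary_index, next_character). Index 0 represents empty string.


LZ78 encoding steps:
Dictionary: {0: ''}
Step 1: w='' (idx 0), next='a' -> output (0, 'a'), add 'a' as idx 1
Step 2: w='a' (idx 1), next='b' -> output (1, 'b'), add 'ab' as idx 2
Step 3: w='' (idx 0), next='b' -> output (0, 'b'), add 'b' as idx 3
Step 4: w='a' (idx 1), next='a' -> output (1, 'a'), add 'aa' as idx 4
Step 5: w='b' (idx 3), next='b' -> output (3, 'b'), add 'bb' as idx 5
Step 6: w='bb' (idx 5), end of input -> output (5, '')


Encoded: [(0, 'a'), (1, 'b'), (0, 'b'), (1, 'a'), (3, 'b'), (5, '')]


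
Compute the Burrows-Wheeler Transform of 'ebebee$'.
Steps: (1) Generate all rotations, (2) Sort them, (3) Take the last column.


Rotations (sorted):
  0: $ebebee -> last char: e
  1: bebee$e -> last char: e
  2: bee$ebe -> last char: e
  3: e$ebebe -> last char: e
  4: ebebee$ -> last char: $
  5: ebee$eb -> last char: b
  6: ee$ebeb -> last char: b


BWT = eeee$bb


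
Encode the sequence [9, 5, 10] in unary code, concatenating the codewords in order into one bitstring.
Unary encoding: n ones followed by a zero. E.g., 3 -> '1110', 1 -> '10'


Encode each number as n ones followed by a terminating 0:
  9 -> 1111111110 (10 bits)
  5 -> 111110 (6 bits)
  10 -> 11111111110 (11 bits)
Total length = 10 + 6 + 11 = 27 bits.

Unary([9, 5, 10]) = 111111111011111011111111110 (27 bits)


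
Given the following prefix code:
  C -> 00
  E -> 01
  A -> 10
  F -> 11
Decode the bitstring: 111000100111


Decoding step by step:
Bits 11 -> F
Bits 10 -> A
Bits 00 -> C
Bits 10 -> A
Bits 01 -> E
Bits 11 -> F


Decoded message: FACAEF


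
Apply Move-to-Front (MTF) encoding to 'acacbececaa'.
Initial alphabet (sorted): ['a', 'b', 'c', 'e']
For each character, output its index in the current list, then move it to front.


MTF encoding:
'a': index 0 in ['a', 'b', 'c', 'e'] -> ['a', 'b', 'c', 'e']
'c': index 2 in ['a', 'b', 'c', 'e'] -> ['c', 'a', 'b', 'e']
'a': index 1 in ['c', 'a', 'b', 'e'] -> ['a', 'c', 'b', 'e']
'c': index 1 in ['a', 'c', 'b', 'e'] -> ['c', 'a', 'b', 'e']
'b': index 2 in ['c', 'a', 'b', 'e'] -> ['b', 'c', 'a', 'e']
'e': index 3 in ['b', 'c', 'a', 'e'] -> ['e', 'b', 'c', 'a']
'c': index 2 in ['e', 'b', 'c', 'a'] -> ['c', 'e', 'b', 'a']
'e': index 1 in ['c', 'e', 'b', 'a'] -> ['e', 'c', 'b', 'a']
'c': index 1 in ['e', 'c', 'b', 'a'] -> ['c', 'e', 'b', 'a']
'a': index 3 in ['c', 'e', 'b', 'a'] -> ['a', 'c', 'e', 'b']
'a': index 0 in ['a', 'c', 'e', 'b'] -> ['a', 'c', 'e', 'b']


Output: [0, 2, 1, 1, 2, 3, 2, 1, 1, 3, 0]


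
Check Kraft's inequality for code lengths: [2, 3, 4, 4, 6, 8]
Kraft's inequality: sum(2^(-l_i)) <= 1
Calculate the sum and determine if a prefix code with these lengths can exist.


Sum = 2^(-2) + 2^(-3) + 2^(-4) + 2^(-4) + 2^(-6) + 2^(-8)
    = 0.25 + 0.125 + 0.0625 + 0.0625 + 0.015625 + 0.00390625
    = 133/256 = 0.51953125
Since 0.51953125 <= 1, Kraft's inequality IS satisfied.
A prefix code with these lengths CAN exist.

Kraft sum = 0.51953125. Satisfied.


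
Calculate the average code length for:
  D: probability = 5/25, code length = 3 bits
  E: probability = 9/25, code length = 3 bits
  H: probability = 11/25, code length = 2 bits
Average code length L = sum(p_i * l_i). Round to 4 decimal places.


Weighted contributions p_i * l_i:
  D: (5/25) * 3 = 15/25
  E: (9/25) * 3 = 27/25
  H: (11/25) * 2 = 22/25
Sum = (15 + 27 + 22)/25 = 64/25

L = 64/25 = 2.5600 bits/symbol


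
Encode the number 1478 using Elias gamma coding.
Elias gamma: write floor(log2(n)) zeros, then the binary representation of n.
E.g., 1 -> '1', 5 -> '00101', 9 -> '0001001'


num_bits = floor(log2(1478)) + 1 = 11
leading_zeros = num_bits - 1 = 10
binary(1478) = 10111000110

Elias gamma(1478) = '0000000000' + '10111000110' = 000000000010111000110 (21 bits)


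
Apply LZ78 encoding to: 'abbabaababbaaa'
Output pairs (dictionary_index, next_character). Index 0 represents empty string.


LZ78 encoding steps:
Dictionary: {0: ''}
Step 1: w='' (idx 0), next='a' -> output (0, 'a'), add 'a' as idx 1
Step 2: w='' (idx 0), next='b' -> output (0, 'b'), add 'b' as idx 2
Step 3: w='b' (idx 2), next='a' -> output (2, 'a'), add 'ba' as idx 3
Step 4: w='ba' (idx 3), next='a' -> output (3, 'a'), add 'baa' as idx 4
Step 5: w='ba' (idx 3), next='b' -> output (3, 'b'), add 'bab' as idx 5
Step 6: w='baa' (idx 4), next='a' -> output (4, 'a'), add 'baaa' as idx 6


Encoded: [(0, 'a'), (0, 'b'), (2, 'a'), (3, 'a'), (3, 'b'), (4, 'a')]


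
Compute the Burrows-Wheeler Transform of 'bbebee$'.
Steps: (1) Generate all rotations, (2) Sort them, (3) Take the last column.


Rotations (sorted):
  0: $bbebee -> last char: e
  1: bbebee$ -> last char: $
  2: bebee$b -> last char: b
  3: bee$bbe -> last char: e
  4: e$bbebe -> last char: e
  5: ebee$bb -> last char: b
  6: ee$bbeb -> last char: b


BWT = e$beebb


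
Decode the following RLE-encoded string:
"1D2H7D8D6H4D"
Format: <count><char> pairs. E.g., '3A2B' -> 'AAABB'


Expanding each <count><char> pair:
  1D -> 'D'
  2H -> 'HH'
  7D -> 'DDDDDDD'
  8D -> 'DDDDDDDD'
  6H -> 'HHHHHH'
  4D -> 'DDDD'

Decoded = DHHDDDDDDDDDDDDDDDHHHHHHDDDD


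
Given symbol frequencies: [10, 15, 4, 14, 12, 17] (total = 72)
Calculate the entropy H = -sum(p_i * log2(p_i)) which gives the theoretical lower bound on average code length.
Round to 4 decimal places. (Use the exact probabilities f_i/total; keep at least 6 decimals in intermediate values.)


Per-symbol terms -p_i * log2(p_i) with p_i = f_i/72:
  p = 10/72 = 0.138889: log2(p) = -2.847997, -p*log2(p) = 0.395555
  p = 15/72 = 0.208333: log2(p) = -2.263034, -p*log2(p) = 0.471466
  p = 4/72 = 0.055556: log2(p) = -4.169925, -p*log2(p) = 0.231663
  p = 14/72 = 0.194444: log2(p) = -2.362570, -p*log2(p) = 0.459389
  p = 12/72 = 0.166667: log2(p) = -2.584963, -p*log2(p) = 0.430827
  p = 17/72 = 0.236111: log2(p) = -2.082462, -p*log2(p) = 0.491692
H = 0.395555 + 0.471466 + 0.231663 + 0.459389 + 0.430827 + 0.491692 = 2.480592

H = 2.4806 bits/symbol


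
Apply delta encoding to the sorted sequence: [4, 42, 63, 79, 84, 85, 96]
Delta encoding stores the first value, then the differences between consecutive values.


First value: 4
Deltas:
  42 - 4 = 38
  63 - 42 = 21
  79 - 63 = 16
  84 - 79 = 5
  85 - 84 = 1
  96 - 85 = 11


Delta encoded: [4, 38, 21, 16, 5, 1, 11]


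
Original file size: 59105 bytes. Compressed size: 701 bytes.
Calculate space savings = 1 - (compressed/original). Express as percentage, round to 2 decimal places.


ratio = compressed/original = 701/59105 = 0.01186
savings = 1 - ratio = 1 - 0.01186 = 0.98814
as a percentage: 0.98814 * 100 = 98.81%

Space savings = 1 - 701/59105 = 98.81%


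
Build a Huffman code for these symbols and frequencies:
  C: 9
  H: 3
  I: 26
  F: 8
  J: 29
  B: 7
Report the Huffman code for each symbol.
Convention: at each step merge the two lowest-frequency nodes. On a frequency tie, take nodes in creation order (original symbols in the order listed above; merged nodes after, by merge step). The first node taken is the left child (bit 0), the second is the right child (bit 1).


Huffman tree construction:
Step 1: Merge H(3) + B(7) = 10
Step 2: Merge F(8) + C(9) = 17
Step 3: Merge (H+B)(10) + (F+C)(17) = 27
Step 4: Merge I(26) + ((H+B)+(F+C))(27) = 53
Step 5: Merge J(29) + (I+((H+B)+(F+C)))(53) = 82
Read each symbol's code off the tree from the root (left child = 0, right child = 1).

Codes:
  C: 1111 (length 4)
  H: 1100 (length 4)
  I: 10 (length 2)
  F: 1110 (length 4)
  J: 0 (length 1)
  B: 1101 (length 4)
Average code length: 189/82 = 2.3049 bits/symbol


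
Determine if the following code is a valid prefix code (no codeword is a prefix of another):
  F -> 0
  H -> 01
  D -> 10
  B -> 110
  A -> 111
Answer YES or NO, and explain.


Checking each pair (does one codeword prefix another?):
  F='0' vs H='01': prefix -- VIOLATION

NO -- this is NOT a valid prefix code. F (0) is a prefix of H (01).


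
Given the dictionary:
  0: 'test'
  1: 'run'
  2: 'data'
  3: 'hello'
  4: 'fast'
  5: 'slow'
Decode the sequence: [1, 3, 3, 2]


Look up each index in the dictionary:
  1 -> 'run'
  3 -> 'hello'
  3 -> 'hello'
  2 -> 'data'

Decoded: "run hello hello data"


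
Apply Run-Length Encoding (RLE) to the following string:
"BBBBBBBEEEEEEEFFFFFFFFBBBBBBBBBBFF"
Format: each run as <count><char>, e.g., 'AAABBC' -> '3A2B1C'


Scanning runs left to right:
  i=0: run of 'B' x 7 -> '7B'
  i=7: run of 'E' x 7 -> '7E'
  i=14: run of 'F' x 8 -> '8F'
  i=22: run of 'B' x 10 -> '10B'
  i=32: run of 'F' x 2 -> '2F'

RLE = 7B7E8F10B2F


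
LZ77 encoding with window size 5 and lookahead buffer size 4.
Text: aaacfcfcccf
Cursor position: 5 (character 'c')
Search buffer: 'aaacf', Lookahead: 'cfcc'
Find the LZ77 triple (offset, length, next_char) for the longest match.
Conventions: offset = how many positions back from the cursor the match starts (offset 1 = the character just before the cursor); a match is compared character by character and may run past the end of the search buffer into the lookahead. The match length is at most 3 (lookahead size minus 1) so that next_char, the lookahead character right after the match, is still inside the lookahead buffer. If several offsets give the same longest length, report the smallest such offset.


Try each offset into the search buffer:
  offset=1 (pos 4, char 'f'): match length 0
  offset=2 (pos 3, char 'c'): match length 3
  offset=3 (pos 2, char 'a'): match length 0
  offset=4 (pos 1, char 'a'): match length 0
  offset=5 (pos 0, char 'a'): match length 0
Longest match has length 3 at offset 2.
next_char = character at position 5 + 3 = 8 -> 'c'

Best match: offset=2, length=3 (matching 'cfc' starting at position 3)
LZ77 triple: (2, 3, 'c')


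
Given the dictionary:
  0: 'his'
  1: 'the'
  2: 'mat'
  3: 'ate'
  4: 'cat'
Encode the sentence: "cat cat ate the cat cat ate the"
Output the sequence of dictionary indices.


Look up each word in the dictionary:
  'cat' -> 4
  'cat' -> 4
  'ate' -> 3
  'the' -> 1
  'cat' -> 4
  'cat' -> 4
  'ate' -> 3
  'the' -> 1

Encoded: [4, 4, 3, 1, 4, 4, 3, 1]


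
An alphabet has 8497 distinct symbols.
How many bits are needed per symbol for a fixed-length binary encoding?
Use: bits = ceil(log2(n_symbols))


log2(8497) = 13.0527
Bracket: 2^13 = 8192 < 8497 <= 2^14 = 16384
So ceil(log2(8497)) = 14

bits = ceil(log2(8497)) = ceil(13.0527) = 14 bits


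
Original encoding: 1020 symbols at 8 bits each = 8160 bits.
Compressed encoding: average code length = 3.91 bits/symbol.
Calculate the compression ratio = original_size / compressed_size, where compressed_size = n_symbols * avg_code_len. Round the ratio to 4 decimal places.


original_size = n_symbols * orig_bits = 1020 * 8 = 8160 bits
compressed_size = n_symbols * avg_code_len = 1020 * 3.91 = 3988.2 bits
ratio = original_size / compressed_size = 8160 / 3988.2 = 2.046

Compression ratio = 2.046


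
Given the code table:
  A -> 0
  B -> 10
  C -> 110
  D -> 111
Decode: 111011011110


Decoding:
111 -> D
0 -> A
110 -> C
111 -> D
10 -> B


Result: DACDB


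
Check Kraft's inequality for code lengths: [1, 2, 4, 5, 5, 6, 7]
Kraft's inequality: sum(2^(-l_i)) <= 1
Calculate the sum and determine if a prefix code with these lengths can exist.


Sum = 2^(-1) + 2^(-2) + 2^(-4) + 2^(-5) + 2^(-5) + 2^(-6) + 2^(-7)
    = 0.5 + 0.25 + 0.0625 + 0.03125 + 0.03125 + 0.015625 + 0.0078125
    = 115/128 = 0.8984375
Since 0.8984375 <= 1, Kraft's inequality IS satisfied.
A prefix code with these lengths CAN exist.

Kraft sum = 0.8984375. Satisfied.
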